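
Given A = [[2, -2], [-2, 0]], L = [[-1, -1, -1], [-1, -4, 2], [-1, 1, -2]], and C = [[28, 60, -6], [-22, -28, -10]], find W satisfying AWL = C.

Left-multiply by A⁻¹ and right-multiply by L⁻¹: W = A⁻¹CL⁻¹.
A has determinant -4; A⁻¹ = [[0, -1/2], [-1/2, -1/2]].
det L = 3, so L⁻¹ = [[2, -1, -2], [-4/3, 1/3, 1], [-5/3, 2/3, 1]].
A⁻¹C = [[11, 14, 5], [-3, -16, 8]].
W = (A⁻¹C)L⁻¹ = [[-5, -3, -3], [2, 3, -2]].

W = [[-5, -3, -3], [2, 3, -2]]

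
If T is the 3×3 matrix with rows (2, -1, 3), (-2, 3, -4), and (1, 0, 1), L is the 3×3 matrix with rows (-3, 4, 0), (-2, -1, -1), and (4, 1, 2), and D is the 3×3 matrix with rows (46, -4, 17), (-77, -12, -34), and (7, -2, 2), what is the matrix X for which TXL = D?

X = [[4, -3, -5], [-3, 4, 0], [-5, 1, 5]]

Left-multiply by T⁻¹ and right-multiply by L⁻¹: X = T⁻¹DL⁻¹.
T has determinant -1; T⁻¹ = [[-3, -1, 5], [2, 1, -2], [3, 1, -4]].
det L = 3, so L⁻¹ = [[-1/3, -8/3, -4/3], [0, -2, -1], [2/3, 19/3, 11/3]].
T⁻¹D = [[-26, 14, -7], [1, -16, -4], [33, -16, 9]].
X = (T⁻¹D)L⁻¹ = [[4, -3, -5], [-3, 4, 0], [-5, 1, 5]].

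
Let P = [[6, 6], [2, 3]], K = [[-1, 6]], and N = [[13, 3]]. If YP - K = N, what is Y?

YP = N + K = [[12, 9]].
P is on the right of Y, so right-multiply by P⁻¹: Y = (N + K)P⁻¹.
det P = 6, so P⁻¹ = [[1/2, -1], [-1/3, 1]].
Y = (N + K)P⁻¹ = [[3, -3]].

Y = [[3, -3]]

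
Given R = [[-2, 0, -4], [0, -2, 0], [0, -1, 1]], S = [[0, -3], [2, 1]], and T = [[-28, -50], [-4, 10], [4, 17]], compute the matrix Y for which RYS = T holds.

Y = [[0, 1], [2, 1], [-3, 3]]

Left-multiply by R⁻¹ and right-multiply by S⁻¹: Y = R⁻¹TS⁻¹.
det R = 4, so R⁻¹ = [[-1/2, 1, -2], [0, -1/2, 0], [0, -1/2, 1]].
det S = 6, so S⁻¹ = [[1/6, 1/2], [-1/3, 0]].
R⁻¹T = [[2, 1], [2, -5], [6, 12]].
Y = (R⁻¹T)S⁻¹ = [[0, 1], [2, 1], [-3, 3]].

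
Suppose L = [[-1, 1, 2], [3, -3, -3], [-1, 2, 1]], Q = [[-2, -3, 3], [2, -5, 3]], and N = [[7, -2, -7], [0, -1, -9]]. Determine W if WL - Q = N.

WL = N + Q = [[5, -5, -4], [2, -6, -6]].
L is on the right of W, so right-multiply by L⁻¹: W = (N + Q)L⁻¹.
det L = 3, so L⁻¹ = [[1, 1, 1], [0, 1/3, 1], [1, 1/3, 0]].
W = (N + Q)L⁻¹ = [[1, 2, 0], [-4, -2, -4]].

W = [[1, 2, 0], [-4, -2, -4]]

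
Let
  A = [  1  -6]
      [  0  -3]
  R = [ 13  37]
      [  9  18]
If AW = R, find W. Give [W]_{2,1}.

-3

Since A multiplies W on the left, W = A⁻¹R.
det A = -3, so A⁻¹ = [[1, -2], [0, -1/3]].
W = A⁻¹R = [[1, -2], [0, -1/3]] · [[13, 37], [9, 18]] = [[-5, 1], [-3, -6]].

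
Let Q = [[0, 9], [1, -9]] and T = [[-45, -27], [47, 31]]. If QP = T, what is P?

Q is on the left of P, so left-multiply by Q⁻¹: P = Q⁻¹T.
Q has determinant -9; Q⁻¹ = [[1, 1], [1/9, 0]].
P = Q⁻¹T = [[1, 1], [1/9, 0]] · [[-45, -27], [47, 31]] = [[2, 4], [-5, -3]].

P = [[2, 4], [-5, -3]]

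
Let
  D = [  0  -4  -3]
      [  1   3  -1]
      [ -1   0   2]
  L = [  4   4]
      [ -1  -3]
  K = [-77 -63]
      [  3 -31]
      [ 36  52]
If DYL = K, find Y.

Y = D⁻¹KL⁻¹ (apply D⁻¹ on the left and L⁻¹ on the right).
det D = -5; the adjugate gives D⁻¹ = [[-6/5, -8/5, -13/5], [1/5, 3/5, 3/5], [-3/5, -4/5, -4/5]].
L has determinant -8; L⁻¹ = [[3/8, 1/2], [-1/8, -1/2]].
D⁻¹K = [[-6, -10], [8, 0], [15, 21]].
Y = (D⁻¹K)L⁻¹ = [[-1, 2], [3, 4], [3, -3]].

Y = [[-1, 2], [3, 4], [3, -3]]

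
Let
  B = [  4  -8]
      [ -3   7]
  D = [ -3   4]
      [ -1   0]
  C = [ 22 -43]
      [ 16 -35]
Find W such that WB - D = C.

W = [[4, -1], [0, -5]]

WB = C + D = [[19, -39], [15, -35]].
Since B sits to the right of W, W = (C + D)B⁻¹.
det B = 4, so B⁻¹ = [[7/4, 2], [3/4, 1]].
W = (C + D)B⁻¹ = [[4, -1], [0, -5]].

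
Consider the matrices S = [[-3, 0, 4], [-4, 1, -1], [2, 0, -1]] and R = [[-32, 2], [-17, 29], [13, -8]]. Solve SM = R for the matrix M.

Since S multiplies M on the left, M = S⁻¹R.
S has determinant -5; S⁻¹ = [[1/5, 0, 4/5], [6/5, 1, 19/5], [2/5, 0, 3/5]].
M = S⁻¹R = [[1/5, 0, 4/5], [6/5, 1, 19/5], [2/5, 0, 3/5]] · [[-32, 2], [-17, 29], [13, -8]] = [[4, -6], [-6, 1], [-5, -4]].

M = [[4, -6], [-6, 1], [-5, -4]]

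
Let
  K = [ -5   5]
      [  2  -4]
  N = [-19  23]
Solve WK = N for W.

W = [[3, -2]]

Right-multiplying both sides by K⁻¹ gives W = NK⁻¹.
K has determinant 10; K⁻¹ = [[-2/5, -1/2], [-1/5, -1/2]].
W = NK⁻¹ = [[-19, 23]] · [[-2/5, -1/2], [-1/5, -1/2]] = [[3, -2]].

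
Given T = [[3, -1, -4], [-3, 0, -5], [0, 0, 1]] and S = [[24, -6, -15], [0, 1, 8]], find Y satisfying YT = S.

Y = [[6, -2, -1], [-1, -1, -1]]

Right-multiplying both sides by T⁻¹ gives Y = ST⁻¹.
det T = -3, so T⁻¹ = [[0, -1/3, -5/3], [-1, -1, -9], [0, 0, 1]].
Y = ST⁻¹ = [[24, -6, -15], [0, 1, 8]] · [[0, -1/3, -5/3], [-1, -1, -9], [0, 0, 1]] = [[6, -2, -1], [-1, -1, -1]].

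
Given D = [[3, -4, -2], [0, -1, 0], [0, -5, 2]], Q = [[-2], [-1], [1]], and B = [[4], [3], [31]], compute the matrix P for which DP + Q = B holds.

P = [[0], [-4], [5]]

DP = B − Q = [[6], [4], [30]].
Left-multiplying both sides by D⁻¹ gives P = D⁻¹(B − Q).
det D = -6; the adjugate gives D⁻¹ = [[1/3, -3, 1/3], [0, -1, 0], [0, -5/2, 1/2]].
P = D⁻¹(B − Q) = [[0], [-4], [5]].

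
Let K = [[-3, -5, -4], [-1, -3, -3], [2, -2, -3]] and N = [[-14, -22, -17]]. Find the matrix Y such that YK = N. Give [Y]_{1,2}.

-1

K is on the right of Y, so right-multiply by K⁻¹: Y = NK⁻¹.
det K = 4; the adjugate gives K⁻¹ = [[3/4, -7/4, 3/4], [-9/4, 17/4, -5/4], [2, -4, 1]].
Y = NK⁻¹ = [[-14, -22, -17]] · [[3/4, -7/4, 3/4], [-9/4, 17/4, -5/4], [2, -4, 1]] = [[5, -1, 0]].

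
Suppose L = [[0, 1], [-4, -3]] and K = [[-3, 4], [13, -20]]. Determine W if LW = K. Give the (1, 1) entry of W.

-1

Since L multiplies W on the left, W = L⁻¹K.
det L = 4, so L⁻¹ = [[-3/4, -1/4], [1, 0]].
W = L⁻¹K = [[-3/4, -1/4], [1, 0]] · [[-3, 4], [13, -20]] = [[-1, 2], [-3, 4]].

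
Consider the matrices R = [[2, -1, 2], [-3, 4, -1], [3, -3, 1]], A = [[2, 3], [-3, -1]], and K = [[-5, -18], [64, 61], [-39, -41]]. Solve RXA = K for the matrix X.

X = R⁻¹KA⁻¹ (apply R⁻¹ on the left and A⁻¹ on the right).
det R = -4; the adjugate gives R⁻¹ = [[-1/4, 5/4, 7/4], [0, 1, 1], [3/4, -3/4, -5/4]].
A has determinant 7; A⁻¹ = [[-1/7, -3/7], [3/7, 2/7]].
R⁻¹K = [[13, 9], [25, 20], [-3, -8]].
X = (R⁻¹K)A⁻¹ = [[2, -3], [5, -5], [-3, -1]].

X = [[2, -3], [5, -5], [-3, -1]]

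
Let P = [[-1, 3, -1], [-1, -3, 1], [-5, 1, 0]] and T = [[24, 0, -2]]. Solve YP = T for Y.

Y = [[4, 2, -6]]

P is on the right of Y, so right-multiply by P⁻¹: Y = TP⁻¹.
P has determinant 2; P⁻¹ = [[-1/2, -1/2, 0], [-5/2, -5/2, 1], [-8, -7, 3]].
Y = TP⁻¹ = [[24, 0, -2]] · [[-1/2, -1/2, 0], [-5/2, -5/2, 1], [-8, -7, 3]] = [[4, 2, -6]].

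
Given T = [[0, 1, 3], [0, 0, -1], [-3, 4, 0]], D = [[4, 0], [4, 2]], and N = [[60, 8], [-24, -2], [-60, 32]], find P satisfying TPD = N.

Isolating P: multiply by T⁻¹ from the left and D⁻¹ from the right, so P = T⁻¹ND⁻¹.
det T = 3, so T⁻¹ = [[4/3, 4, -1/3], [1, 3, 0], [0, -1, 0]].
det D = 8, so D⁻¹ = [[1/4, 0], [-1/2, 1/2]].
T⁻¹N = [[4, -8], [-12, 2], [24, 2]].
P = (T⁻¹N)D⁻¹ = [[5, -4], [-4, 1], [5, 1]].

P = [[5, -4], [-4, 1], [5, 1]]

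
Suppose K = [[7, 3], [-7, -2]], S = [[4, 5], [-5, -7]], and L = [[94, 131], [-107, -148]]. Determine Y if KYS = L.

Left-multiply by K⁻¹ and right-multiply by S⁻¹: Y = K⁻¹LS⁻¹.
det K = 7; the adjugate gives K⁻¹ = [[-2/7, -3/7], [1, 1]].
det S = -3; the adjugate gives S⁻¹ = [[7/3, 5/3], [-5/3, -4/3]].
K⁻¹L = [[19, 26], [-13, -17]].
Y = (K⁻¹L)S⁻¹ = [[1, -3], [-2, 1]].

Y = [[1, -3], [-2, 1]]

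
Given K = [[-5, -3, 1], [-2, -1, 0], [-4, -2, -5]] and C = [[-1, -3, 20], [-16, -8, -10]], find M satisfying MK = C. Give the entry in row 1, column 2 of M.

K is on the right of M, so right-multiply by K⁻¹: M = CK⁻¹.
det K = 5, so K⁻¹ = [[1, -17/5, 1/5], [-2, 29/5, -2/5], [0, 2/5, -1/5]].
M = CK⁻¹ = [[-1, -3, 20], [-16, -8, -10]] · [[1, -17/5, 1/5], [-2, 29/5, -2/5], [0, 2/5, -1/5]] = [[5, -6, -3], [0, 4, 2]].

-6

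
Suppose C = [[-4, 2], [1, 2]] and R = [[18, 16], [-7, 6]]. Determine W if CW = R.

Left-multiplying both sides by C⁻¹ gives W = C⁻¹R.
C has determinant -10; C⁻¹ = [[-1/5, 1/5], [1/10, 2/5]].
W = C⁻¹R = [[-1/5, 1/5], [1/10, 2/5]] · [[18, 16], [-7, 6]] = [[-5, -2], [-1, 4]].

W = [[-5, -2], [-1, 4]]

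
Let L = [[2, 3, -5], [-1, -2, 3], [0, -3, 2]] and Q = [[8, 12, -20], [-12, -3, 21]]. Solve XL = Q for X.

X = [[4, 0, 0], [-3, 6, -6]]

Right-multiplying both sides by L⁻¹ gives X = QL⁻¹.
det L = 1; the adjugate gives L⁻¹ = [[5, 9, -1], [2, 4, -1], [3, 6, -1]].
X = QL⁻¹ = [[8, 12, -20], [-12, -3, 21]] · [[5, 9, -1], [2, 4, -1], [3, 6, -1]] = [[4, 0, 0], [-3, 6, -6]].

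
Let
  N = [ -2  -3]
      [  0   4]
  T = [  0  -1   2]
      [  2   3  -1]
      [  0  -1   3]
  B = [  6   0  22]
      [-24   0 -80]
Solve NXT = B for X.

X = [[5, 3, 4], [-4, -3, -5]]

X = N⁻¹BT⁻¹ (apply N⁻¹ on the left and T⁻¹ on the right).
N has determinant -8; N⁻¹ = [[-1/2, -3/8], [0, 1/4]].
det T = 2; the adjugate gives T⁻¹ = [[4, 1/2, -5/2], [-3, 0, 2], [-1, 0, 1]].
N⁻¹B = [[6, 0, 19], [-6, 0, -20]].
X = (N⁻¹B)T⁻¹ = [[5, 3, 4], [-4, -3, -5]].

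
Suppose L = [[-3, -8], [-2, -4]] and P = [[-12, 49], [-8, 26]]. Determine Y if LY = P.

Y = [[4, -3], [0, -5]]

L is on the left of Y, so left-multiply by L⁻¹: Y = L⁻¹P.
det L = -4; the adjugate gives L⁻¹ = [[1, -2], [-1/2, 3/4]].
Y = L⁻¹P = [[1, -2], [-1/2, 3/4]] · [[-12, 49], [-8, 26]] = [[4, -3], [0, -5]].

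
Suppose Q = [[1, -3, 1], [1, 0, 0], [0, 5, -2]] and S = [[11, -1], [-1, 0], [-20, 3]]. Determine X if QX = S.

X = [[-1, 0], [-4, -1], [0, -4]]

Left-multiplying both sides by Q⁻¹ gives X = Q⁻¹S.
det Q = -1; the adjugate gives Q⁻¹ = [[0, 1, 0], [-2, 2, -1], [-5, 5, -3]].
X = Q⁻¹S = [[0, 1, 0], [-2, 2, -1], [-5, 5, -3]] · [[11, -1], [-1, 0], [-20, 3]] = [[-1, 0], [-4, -1], [0, -4]].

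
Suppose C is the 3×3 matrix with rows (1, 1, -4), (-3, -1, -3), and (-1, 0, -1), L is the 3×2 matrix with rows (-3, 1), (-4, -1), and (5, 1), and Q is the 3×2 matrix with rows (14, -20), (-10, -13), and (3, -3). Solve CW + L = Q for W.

W = [[5, -1], [0, 0], [-3, 5]]

CW = Q − L = [[17, -21], [-6, -12], [-2, -4]].
Left-multiplying both sides by C⁻¹ gives W = C⁻¹(Q − L).
det C = 5, so C⁻¹ = [[1/5, 1/5, -7/5], [0, -1, 3], [-1/5, -1/5, 2/5]].
W = C⁻¹(Q − L) = [[5, -1], [0, 0], [-3, 5]].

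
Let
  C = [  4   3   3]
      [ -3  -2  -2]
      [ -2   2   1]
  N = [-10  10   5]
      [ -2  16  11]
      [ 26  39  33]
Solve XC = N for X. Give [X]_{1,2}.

C is on the right of X, so right-multiply by C⁻¹: X = NC⁻¹.
det C = -1; the adjugate gives C⁻¹ = [[-2, -3, 0], [-7, -10, 1], [10, 14, -1]].
X = NC⁻¹ = [[-10, 10, 5], [-2, 16, 11], [26, 39, 33]] · [[-2, -3, 0], [-7, -10, 1], [10, 14, -1]] = [[0, 0, 5], [2, 0, 5], [5, -6, 6]].

0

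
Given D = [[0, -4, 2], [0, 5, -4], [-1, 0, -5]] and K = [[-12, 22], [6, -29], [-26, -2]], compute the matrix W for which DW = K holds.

W = [[-4, -3], [6, -5], [6, 1]]

Left-multiplying both sides by D⁻¹ gives W = D⁻¹K.
det D = -6, so D⁻¹ = [[25/6, 10/3, -1], [-2/3, -1/3, 0], [-5/6, -2/3, 0]].
W = D⁻¹K = [[25/6, 10/3, -1], [-2/3, -1/3, 0], [-5/6, -2/3, 0]] · [[-12, 22], [6, -29], [-26, -2]] = [[-4, -3], [6, -5], [6, 1]].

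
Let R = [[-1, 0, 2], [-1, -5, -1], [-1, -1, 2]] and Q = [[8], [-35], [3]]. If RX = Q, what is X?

X = [[4], [5], [6]]

Left-multiplying both sides by R⁻¹ gives X = R⁻¹Q.
R has determinant 3; R⁻¹ = [[-11/3, -2/3, 10/3], [1, 0, -1], [-4/3, -1/3, 5/3]].
X = R⁻¹Q = [[-11/3, -2/3, 10/3], [1, 0, -1], [-4/3, -1/3, 5/3]] · [[8], [-35], [3]] = [[4], [5], [6]].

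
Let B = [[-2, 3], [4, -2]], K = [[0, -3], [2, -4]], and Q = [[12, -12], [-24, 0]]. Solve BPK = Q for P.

P = [[5, -3], [2, 0]]

Left-multiply by B⁻¹ and right-multiply by K⁻¹: P = B⁻¹QK⁻¹.
det B = -8; the adjugate gives B⁻¹ = [[1/4, 3/8], [1/2, 1/4]].
det K = 6, so K⁻¹ = [[-2/3, 1/2], [-1/3, 0]].
B⁻¹Q = [[-6, -3], [0, -6]].
P = (B⁻¹Q)K⁻¹ = [[5, -3], [2, 0]].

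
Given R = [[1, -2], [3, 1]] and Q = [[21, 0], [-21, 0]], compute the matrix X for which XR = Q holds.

X = [[3, 6], [-3, -6]]

R is on the right of X, so right-multiply by R⁻¹: X = QR⁻¹.
det R = 7; the adjugate gives R⁻¹ = [[1/7, 2/7], [-3/7, 1/7]].
X = QR⁻¹ = [[21, 0], [-21, 0]] · [[1/7, 2/7], [-3/7, 1/7]] = [[3, 6], [-3, -6]].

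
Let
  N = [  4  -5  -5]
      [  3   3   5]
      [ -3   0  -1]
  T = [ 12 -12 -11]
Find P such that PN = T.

P = [[3, 1, 1]]

Since N sits to the right of P, P = TN⁻¹.
N has determinant 3; N⁻¹ = [[-1, -5/3, -10/3], [-4, -19/3, -35/3], [3, 5, 9]].
P = TN⁻¹ = [[12, -12, -11]] · [[-1, -5/3, -10/3], [-4, -19/3, -35/3], [3, 5, 9]] = [[3, 1, 1]].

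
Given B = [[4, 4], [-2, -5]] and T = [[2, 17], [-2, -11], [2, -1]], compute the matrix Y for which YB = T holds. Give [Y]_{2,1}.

1

Right-multiplying both sides by B⁻¹ gives Y = TB⁻¹.
det B = -12; the adjugate gives B⁻¹ = [[5/12, 1/3], [-1/6, -1/3]].
Y = TB⁻¹ = [[2, 17], [-2, -11], [2, -1]] · [[5/12, 1/3], [-1/6, -1/3]] = [[-2, -5], [1, 3], [1, 1]].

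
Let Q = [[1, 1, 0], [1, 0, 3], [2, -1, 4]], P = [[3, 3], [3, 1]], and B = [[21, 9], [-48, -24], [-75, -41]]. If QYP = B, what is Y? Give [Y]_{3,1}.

-1

Y = Q⁻¹BP⁻¹ (apply Q⁻¹ on the left and P⁻¹ on the right).
det Q = 5, so Q⁻¹ = [[3/5, -4/5, 3/5], [2/5, 4/5, -3/5], [-1/5, 3/5, -1/5]].
det P = -6, so P⁻¹ = [[-1/6, 1/2], [1/2, -1/2]].
Q⁻¹B = [[6, 0], [15, 9], [-18, -8]].
Y = (Q⁻¹B)P⁻¹ = [[-1, 3], [2, 3], [-1, -5]].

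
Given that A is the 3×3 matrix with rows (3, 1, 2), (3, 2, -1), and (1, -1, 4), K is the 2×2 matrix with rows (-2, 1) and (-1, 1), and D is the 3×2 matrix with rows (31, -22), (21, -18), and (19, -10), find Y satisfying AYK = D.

Y = [[0, -2], [-3, -5], [-3, -1]]

Left-multiply by A⁻¹ and right-multiply by K⁻¹: Y = A⁻¹DK⁻¹.
A has determinant -2; A⁻¹ = [[-7/2, 3, 5/2], [13/2, -5, -9/2], [5/2, -2, -3/2]].
det K = -1, so K⁻¹ = [[-1, 1], [-1, 2]].
A⁻¹D = [[2, -2], [11, -8], [7, -4]].
Y = (A⁻¹D)K⁻¹ = [[0, -2], [-3, -5], [-3, -1]].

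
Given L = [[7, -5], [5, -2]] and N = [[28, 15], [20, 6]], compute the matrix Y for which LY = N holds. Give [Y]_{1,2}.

0

Left-multiplying both sides by L⁻¹ gives Y = L⁻¹N.
det L = 11, so L⁻¹ = [[-2/11, 5/11], [-5/11, 7/11]].
Y = L⁻¹N = [[-2/11, 5/11], [-5/11, 7/11]] · [[28, 15], [20, 6]] = [[4, 0], [0, -3]].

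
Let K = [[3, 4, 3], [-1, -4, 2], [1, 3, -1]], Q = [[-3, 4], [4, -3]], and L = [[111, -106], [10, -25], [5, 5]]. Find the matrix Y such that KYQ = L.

Left-multiply by K⁻¹ and right-multiply by Q⁻¹: Y = K⁻¹LQ⁻¹.
det K = 1, so K⁻¹ = [[-2, 13, 20], [1, -6, -9], [1, -5, -8]].
Q has determinant -7; Q⁻¹ = [[3/7, 4/7], [4/7, 3/7]].
K⁻¹L = [[8, -13], [6, -1], [21, -21]].
Y = (K⁻¹L)Q⁻¹ = [[-4, -1], [2, 3], [-3, 3]].

Y = [[-4, -1], [2, 3], [-3, 3]]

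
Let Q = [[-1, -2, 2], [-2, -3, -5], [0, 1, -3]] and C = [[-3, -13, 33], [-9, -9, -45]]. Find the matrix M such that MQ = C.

Since Q sits to the right of M, M = CQ⁻¹.
det Q = -6, so Q⁻¹ = [[-7/3, 2/3, -8/3], [1, -1/2, 3/2], [1/3, -1/6, 1/6]].
M = CQ⁻¹ = [[-3, -13, 33], [-9, -9, -45]] · [[-7/3, 2/3, -8/3], [1, -1/2, 3/2], [1/3, -1/6, 1/6]] = [[5, -1, -6], [-3, 6, 3]].

M = [[5, -1, -6], [-3, 6, 3]]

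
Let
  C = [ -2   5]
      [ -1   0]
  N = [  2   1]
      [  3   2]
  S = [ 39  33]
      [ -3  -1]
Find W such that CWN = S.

Left-multiply by C⁻¹ and right-multiply by N⁻¹: W = C⁻¹SN⁻¹.
C has determinant 5; C⁻¹ = [[0, -1], [1/5, -2/5]].
det N = 1; the adjugate gives N⁻¹ = [[2, -1], [-3, 2]].
C⁻¹S = [[3, 1], [9, 7]].
W = (C⁻¹S)N⁻¹ = [[3, -1], [-3, 5]].

W = [[3, -1], [-3, 5]]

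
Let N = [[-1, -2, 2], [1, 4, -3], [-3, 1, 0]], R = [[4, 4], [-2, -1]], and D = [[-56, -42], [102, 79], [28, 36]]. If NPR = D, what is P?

P = [[-3, -4], [2, -4], [-3, 1]]

Isolating P: multiply by N⁻¹ from the left and R⁻¹ from the right, so P = N⁻¹DR⁻¹.
det N = 5, so N⁻¹ = [[3/5, 2/5, -2/5], [9/5, 6/5, -1/5], [13/5, 7/5, -2/5]].
det R = 4, so R⁻¹ = [[-1/4, -1], [1/2, 1]].
N⁻¹D = [[-4, -8], [16, 12], [-14, -13]].
P = (N⁻¹D)R⁻¹ = [[-3, -4], [2, -4], [-3, 1]].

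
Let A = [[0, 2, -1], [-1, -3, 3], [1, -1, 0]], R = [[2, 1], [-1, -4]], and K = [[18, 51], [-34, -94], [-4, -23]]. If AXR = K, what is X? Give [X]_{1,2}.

X = A⁻¹KR⁻¹ (apply A⁻¹ on the left and R⁻¹ on the right).
det A = 2, so A⁻¹ = [[3/2, 1/2, 3/2], [3/2, 1/2, 1/2], [2, 1, 1]].
det R = -7, so R⁻¹ = [[4/7, 1/7], [-1/7, -2/7]].
A⁻¹K = [[4, -5], [8, 18], [-2, -15]].
X = (A⁻¹K)R⁻¹ = [[3, 2], [2, -4], [1, 4]].

2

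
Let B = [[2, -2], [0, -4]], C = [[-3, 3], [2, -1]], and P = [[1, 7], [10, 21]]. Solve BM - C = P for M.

BM = P + C = [[-2, 10], [12, 20]].
B is on the left of M, so left-multiply by B⁻¹: M = B⁻¹(P + C).
det B = -8, so B⁻¹ = [[1/2, -1/4], [0, -1/4]].
M = B⁻¹(P + C) = [[-4, 0], [-3, -5]].

M = [[-4, 0], [-3, -5]]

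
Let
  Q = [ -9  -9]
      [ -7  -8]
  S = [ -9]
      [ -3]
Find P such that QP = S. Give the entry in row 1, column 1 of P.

5

Since Q multiplies P on the left, P = Q⁻¹S.
det Q = 9; the adjugate gives Q⁻¹ = [[-8/9, 1], [7/9, -1]].
P = Q⁻¹S = [[-8/9, 1], [7/9, -1]] · [[-9], [-3]] = [[5], [-4]].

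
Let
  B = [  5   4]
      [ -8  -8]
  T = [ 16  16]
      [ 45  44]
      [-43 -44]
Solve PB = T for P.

Since B sits to the right of P, P = TB⁻¹.
B has determinant -8; B⁻¹ = [[1, 1/2], [-1, -5/8]].
P = TB⁻¹ = [[16, 16], [45, 44], [-43, -44]] · [[1, 1/2], [-1, -5/8]] = [[0, -2], [1, -5], [1, 6]].

P = [[0, -2], [1, -5], [1, 6]]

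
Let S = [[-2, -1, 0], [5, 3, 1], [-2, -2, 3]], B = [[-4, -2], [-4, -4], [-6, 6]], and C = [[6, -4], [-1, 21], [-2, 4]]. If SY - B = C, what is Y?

SY = C + B = [[2, -6], [-5, 17], [-8, 10]].
Since S multiplies Y on the left, Y = S⁻¹(C + B).
det S = -5, so S⁻¹ = [[-11/5, -3/5, 1/5], [17/5, 6/5, -2/5], [4/5, 2/5, 1/5]].
Y = S⁻¹(C + B) = [[-3, 5], [4, -4], [-2, 4]].

Y = [[-3, 5], [4, -4], [-2, 4]]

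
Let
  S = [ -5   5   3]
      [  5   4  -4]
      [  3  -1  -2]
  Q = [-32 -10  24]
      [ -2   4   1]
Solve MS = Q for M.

M = [[4, -6, 6], [1, 0, 1]]

Since S sits to the right of M, M = QS⁻¹.
det S = -1, so S⁻¹ = [[12, -7, 32], [2, -1, 5], [17, -10, 45]].
M = QS⁻¹ = [[-32, -10, 24], [-2, 4, 1]] · [[12, -7, 32], [2, -1, 5], [17, -10, 45]] = [[4, -6, 6], [1, 0, 1]].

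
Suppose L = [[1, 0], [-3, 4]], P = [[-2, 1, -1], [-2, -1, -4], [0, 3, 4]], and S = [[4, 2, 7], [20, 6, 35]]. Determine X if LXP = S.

Left-multiply by L⁻¹ and right-multiply by P⁻¹: X = L⁻¹SP⁻¹.
det L = 4, so L⁻¹ = [[1, 0], [3/4, 1/4]].
det P = -2, so P⁻¹ = [[-4, 7/2, 5/2], [-4, 4, 3], [3, -3, -2]].
L⁻¹S = [[4, 2, 7], [8, 3, 14]].
X = (L⁻¹S)P⁻¹ = [[-3, 1, 2], [-2, -2, 1]].

X = [[-3, 1, 2], [-2, -2, 1]]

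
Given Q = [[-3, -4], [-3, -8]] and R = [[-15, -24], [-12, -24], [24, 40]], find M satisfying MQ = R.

Q is on the right of M, so right-multiply by Q⁻¹: M = RQ⁻¹.
det Q = 12, so Q⁻¹ = [[-2/3, 1/3], [1/4, -1/4]].
M = RQ⁻¹ = [[-15, -24], [-12, -24], [24, 40]] · [[-2/3, 1/3], [1/4, -1/4]] = [[4, 1], [2, 2], [-6, -2]].

M = [[4, 1], [2, 2], [-6, -2]]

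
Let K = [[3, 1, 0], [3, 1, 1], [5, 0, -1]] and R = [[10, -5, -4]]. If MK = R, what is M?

M = [[-6, 1, 5]]

Right-multiplying both sides by K⁻¹ gives M = RK⁻¹.
det K = 5, so K⁻¹ = [[-1/5, 1/5, 1/5], [8/5, -3/5, -3/5], [-1, 1, 0]].
M = RK⁻¹ = [[10, -5, -4]] · [[-1/5, 1/5, 1/5], [8/5, -3/5, -3/5], [-1, 1, 0]] = [[-6, 1, 5]].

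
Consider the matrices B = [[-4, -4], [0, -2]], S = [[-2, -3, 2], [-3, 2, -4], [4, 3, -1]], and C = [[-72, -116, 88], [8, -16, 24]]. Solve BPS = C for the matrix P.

Isolating P: multiply by B⁻¹ from the left and S⁻¹ from the right, so P = B⁻¹CS⁻¹.
B has determinant 8; B⁻¹ = [[-1/4, 1/2], [0, -1/2]].
det S = 3, so S⁻¹ = [[10/3, 1, 8/3], [-19/3, -2, -14/3], [-17/3, -2, -13/3]].
B⁻¹C = [[22, 21, -10], [-4, 8, -12]].
P = (B⁻¹C)S⁻¹ = [[-3, 0, 4], [4, 4, 4]].

P = [[-3, 0, 4], [4, 4, 4]]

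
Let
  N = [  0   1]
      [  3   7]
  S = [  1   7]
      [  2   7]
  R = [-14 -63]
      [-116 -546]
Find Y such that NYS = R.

Y = [[-4, -1], [-4, -5]]

Left-multiply by N⁻¹ and right-multiply by S⁻¹: Y = N⁻¹RS⁻¹.
N has determinant -3; N⁻¹ = [[-7/3, 1/3], [1, 0]].
det S = -7, so S⁻¹ = [[-1, 1], [2/7, -1/7]].
N⁻¹R = [[-6, -35], [-14, -63]].
Y = (N⁻¹R)S⁻¹ = [[-4, -1], [-4, -5]].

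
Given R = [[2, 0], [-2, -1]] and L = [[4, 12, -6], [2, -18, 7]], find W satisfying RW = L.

W = [[2, 6, -3], [-6, 6, -1]]

R is on the left of W, so left-multiply by R⁻¹: W = R⁻¹L.
R has determinant -2; R⁻¹ = [[1/2, 0], [-1, -1]].
W = R⁻¹L = [[1/2, 0], [-1, -1]] · [[4, 12, -6], [2, -18, 7]] = [[2, 6, -3], [-6, 6, -1]].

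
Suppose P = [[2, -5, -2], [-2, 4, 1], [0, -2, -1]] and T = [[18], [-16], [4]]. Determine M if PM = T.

M = [[4], [-2], [0]]

Left-multiplying both sides by P⁻¹ gives M = P⁻¹T.
det P = -2, so P⁻¹ = [[1, 1/2, -3/2], [1, 1, -1], [-2, -2, 1]].
M = P⁻¹T = [[1, 1/2, -3/2], [1, 1, -1], [-2, -2, 1]] · [[18], [-16], [4]] = [[4], [-2], [0]].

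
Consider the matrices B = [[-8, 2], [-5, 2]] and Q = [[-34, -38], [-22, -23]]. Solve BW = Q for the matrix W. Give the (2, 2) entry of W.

Left-multiplying both sides by B⁻¹ gives W = B⁻¹Q.
B has determinant -6; B⁻¹ = [[-1/3, 1/3], [-5/6, 4/3]].
W = B⁻¹Q = [[-1/3, 1/3], [-5/6, 4/3]] · [[-34, -38], [-22, -23]] = [[4, 5], [-1, 1]].

1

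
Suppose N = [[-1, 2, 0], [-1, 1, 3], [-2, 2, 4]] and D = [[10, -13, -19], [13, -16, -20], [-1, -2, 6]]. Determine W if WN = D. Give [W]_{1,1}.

N is on the right of W, so right-multiply by N⁻¹: W = DN⁻¹.
det N = -2, so N⁻¹ = [[1, 4, -3], [1, 2, -3/2], [0, 1, -1/2]].
W = DN⁻¹ = [[10, -13, -19], [13, -16, -20], [-1, -2, 6]] · [[1, 4, -3], [1, 2, -3/2], [0, 1, -1/2]] = [[-3, -5, -1], [-3, 0, -5], [-3, -2, 3]].

-3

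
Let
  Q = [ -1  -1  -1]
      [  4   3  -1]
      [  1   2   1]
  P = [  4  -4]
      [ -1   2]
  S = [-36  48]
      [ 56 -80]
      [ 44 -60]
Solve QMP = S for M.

M = Q⁻¹SP⁻¹ (apply Q⁻¹ on the left and P⁻¹ on the right).
det Q = -5, so Q⁻¹ = [[-1, 1/5, -4/5], [1, 0, 1], [-1, -1/5, -1/5]].
P has determinant 4; P⁻¹ = [[1/2, 1], [1/4, 1]].
Q⁻¹S = [[12, -16], [8, -12], [16, -20]].
M = (Q⁻¹S)P⁻¹ = [[2, -4], [1, -4], [3, -4]].

M = [[2, -4], [1, -4], [3, -4]]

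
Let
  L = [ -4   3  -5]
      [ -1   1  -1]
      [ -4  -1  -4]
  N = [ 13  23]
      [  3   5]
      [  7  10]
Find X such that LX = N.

X = [[0, 2], [1, 2], [-2, -5]]

Since L multiplies X on the left, X = L⁻¹N.
det L = -5; the adjugate gives L⁻¹ = [[1, -17/5, -2/5], [0, 4/5, -1/5], [-1, 16/5, 1/5]].
X = L⁻¹N = [[1, -17/5, -2/5], [0, 4/5, -1/5], [-1, 16/5, 1/5]] · [[13, 23], [3, 5], [7, 10]] = [[0, 2], [1, 2], [-2, -5]].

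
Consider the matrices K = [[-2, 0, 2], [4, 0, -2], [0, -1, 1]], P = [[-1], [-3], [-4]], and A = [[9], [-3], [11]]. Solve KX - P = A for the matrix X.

X = [[1], [-2], [5]]

KX = A + P = [[8], [-6], [7]].
Since K multiplies X on the left, X = K⁻¹(A + P).
det K = -4; the adjugate gives K⁻¹ = [[1/2, 1/2, 0], [1, 1/2, -1], [1, 1/2, 0]].
X = K⁻¹(A + P) = [[1], [-2], [5]].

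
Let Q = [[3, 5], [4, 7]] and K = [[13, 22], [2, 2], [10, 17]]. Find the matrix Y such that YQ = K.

Y = [[3, 1], [6, -4], [2, 1]]

Q is on the right of Y, so right-multiply by Q⁻¹: Y = KQ⁻¹.
det Q = 1, so Q⁻¹ = [[7, -5], [-4, 3]].
Y = KQ⁻¹ = [[13, 22], [2, 2], [10, 17]] · [[7, -5], [-4, 3]] = [[3, 1], [6, -4], [2, 1]].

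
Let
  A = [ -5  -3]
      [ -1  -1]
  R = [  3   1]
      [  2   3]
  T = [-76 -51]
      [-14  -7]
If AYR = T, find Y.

Y = A⁻¹TR⁻¹ (apply A⁻¹ on the left and R⁻¹ on the right).
det A = 2; the adjugate gives A⁻¹ = [[-1/2, 3/2], [1/2, -5/2]].
det R = 7, so R⁻¹ = [[3/7, -1/7], [-2/7, 3/7]].
A⁻¹T = [[17, 15], [-3, -8]].
Y = (A⁻¹T)R⁻¹ = [[3, 4], [1, -3]].

Y = [[3, 4], [1, -3]]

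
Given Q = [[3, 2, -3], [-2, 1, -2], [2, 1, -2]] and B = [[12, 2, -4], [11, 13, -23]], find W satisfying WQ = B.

Right-multiplying both sides by Q⁻¹ gives W = BQ⁻¹.
det Q = -4, so Q⁻¹ = [[0, -1/4, 1/4], [2, 0, -3], [1, -1/4, -7/4]].
W = BQ⁻¹ = [[12, 2, -4], [11, 13, -23]] · [[0, -1/4, 1/4], [2, 0, -3], [1, -1/4, -7/4]] = [[0, -2, 4], [3, 3, 4]].

W = [[0, -2, 4], [3, 3, 4]]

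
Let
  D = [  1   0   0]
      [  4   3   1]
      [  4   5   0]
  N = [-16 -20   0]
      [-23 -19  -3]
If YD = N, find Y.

Right-multiplying both sides by D⁻¹ gives Y = ND⁻¹.
det D = -5; the adjugate gives D⁻¹ = [[1, 0, 0], [-4/5, 0, 1/5], [-8/5, 1, -3/5]].
Y = ND⁻¹ = [[-16, -20, 0], [-23, -19, -3]] · [[1, 0, 0], [-4/5, 0, 1/5], [-8/5, 1, -3/5]] = [[0, 0, -4], [-3, -3, -2]].

Y = [[0, 0, -4], [-3, -3, -2]]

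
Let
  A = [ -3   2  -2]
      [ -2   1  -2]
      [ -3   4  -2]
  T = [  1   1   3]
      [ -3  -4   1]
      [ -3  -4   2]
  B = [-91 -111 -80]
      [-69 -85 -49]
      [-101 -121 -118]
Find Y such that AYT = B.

Y = [[5, -5, 1], [-5, 4, -4], [3, -2, -2]]

Y = A⁻¹BT⁻¹ (apply A⁻¹ on the left and T⁻¹ on the right).
det A = -4; the adjugate gives A⁻¹ = [[-3/2, 1, 1/2], [-1/2, 0, 1/2], [5/4, -3/2, -1/4]].
det T = -1; the adjugate gives T⁻¹ = [[4, 14, -13], [-3, -11, 10], [0, -1, 1]].
A⁻¹B = [[17, 21, 12], [-5, -5, -19], [15, 19, 3]].
Y = (A⁻¹B)T⁻¹ = [[5, -5, 1], [-5, 4, -4], [3, -2, -2]].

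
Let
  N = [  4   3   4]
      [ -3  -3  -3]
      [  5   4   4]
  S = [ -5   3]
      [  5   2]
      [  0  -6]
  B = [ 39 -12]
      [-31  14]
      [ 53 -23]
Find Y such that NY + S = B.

Y = [[5, -1], [4, -1], [3, -2]]

NY = B − S = [[44, -15], [-36, 12], [53, -17]].
Left-multiplying both sides by N⁻¹ gives Y = N⁻¹(B − S).
det N = 3; the adjugate gives N⁻¹ = [[0, 4/3, 1], [-1, -4/3, 0], [1, -1/3, -1]].
Y = N⁻¹(B − S) = [[5, -1], [4, -1], [3, -2]].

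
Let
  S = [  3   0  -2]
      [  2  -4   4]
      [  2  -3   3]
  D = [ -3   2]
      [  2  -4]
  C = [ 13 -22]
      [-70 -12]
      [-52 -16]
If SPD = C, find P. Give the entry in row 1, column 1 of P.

Isolating P: multiply by S⁻¹ from the left and D⁻¹ from the right, so P = S⁻¹CD⁻¹.
det S = -4, so S⁻¹ = [[0, -3/2, 2], [-1/2, -13/4, 4], [-1/2, -9/4, 3]].
D has determinant 8; D⁻¹ = [[-1/2, -1/4], [-1/4, -3/8]].
S⁻¹C = [[1, -14], [13, -14], [-5, -10]].
P = (S⁻¹C)D⁻¹ = [[3, 5], [-3, 2], [5, 5]].

3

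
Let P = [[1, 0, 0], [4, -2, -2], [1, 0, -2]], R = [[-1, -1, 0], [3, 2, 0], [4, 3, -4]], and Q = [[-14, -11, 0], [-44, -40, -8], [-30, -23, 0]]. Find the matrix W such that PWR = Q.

W = [[5, -3, 0], [-5, -5, -1], [-2, 2, 0]]

W = P⁻¹QR⁻¹ (apply P⁻¹ on the left and R⁻¹ on the right).
det P = 4, so P⁻¹ = [[1, 0, 0], [3/2, -1/2, 1/2], [1/2, 0, -1/2]].
det R = -4; the adjugate gives R⁻¹ = [[2, 1, 0], [-3, -1, 0], [-1/4, 1/4, -1/4]].
P⁻¹Q = [[-14, -11, 0], [-14, -8, 4], [8, 6, 0]].
W = (P⁻¹Q)R⁻¹ = [[5, -3, 0], [-5, -5, -1], [-2, 2, 0]].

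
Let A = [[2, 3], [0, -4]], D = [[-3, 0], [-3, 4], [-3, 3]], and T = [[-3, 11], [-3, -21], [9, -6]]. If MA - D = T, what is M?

MA = T + D = [[-6, 11], [-6, -17], [6, -3]].
Right-multiplying both sides by A⁻¹ gives M = (T + D)A⁻¹.
det A = -8, so A⁻¹ = [[1/2, 3/8], [0, -1/4]].
M = (T + D)A⁻¹ = [[-3, -5], [-3, 2], [3, 3]].

M = [[-3, -5], [-3, 2], [3, 3]]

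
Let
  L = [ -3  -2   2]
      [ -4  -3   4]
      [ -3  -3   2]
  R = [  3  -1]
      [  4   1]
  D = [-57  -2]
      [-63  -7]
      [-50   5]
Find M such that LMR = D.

M = [[3, 5], [3, -4], [4, -1]]

Left-multiply by L⁻¹ and right-multiply by R⁻¹: M = L⁻¹DR⁻¹.
L has determinant -4; L⁻¹ = [[-3/2, 1/2, 1/2], [1, 0, -1], [-3/4, 3/4, -1/4]].
det R = 7; the adjugate gives R⁻¹ = [[1/7, 1/7], [-4/7, 3/7]].
L⁻¹D = [[29, 2], [-7, -7], [8, -5]].
M = (L⁻¹D)R⁻¹ = [[3, 5], [3, -4], [4, -1]].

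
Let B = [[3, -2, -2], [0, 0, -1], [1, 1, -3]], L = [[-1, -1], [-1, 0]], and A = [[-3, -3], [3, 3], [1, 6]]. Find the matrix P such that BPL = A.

P = [[3, 2], [0, 3], [3, 0]]

Left-multiply by B⁻¹ and right-multiply by L⁻¹: P = B⁻¹AL⁻¹.
B has determinant 5; B⁻¹ = [[1/5, -8/5, 2/5], [-1/5, -7/5, 3/5], [0, -1, 0]].
det L = -1; the adjugate gives L⁻¹ = [[0, -1], [-1, 1]].
B⁻¹A = [[-5, -3], [-3, 0], [-3, -3]].
P = (B⁻¹A)L⁻¹ = [[3, 2], [0, 3], [3, 0]].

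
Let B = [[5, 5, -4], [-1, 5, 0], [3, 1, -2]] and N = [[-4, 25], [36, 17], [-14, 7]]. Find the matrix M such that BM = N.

B is on the left of M, so left-multiply by B⁻¹: M = B⁻¹N.
B has determinant 4; B⁻¹ = [[-5/2, 3/2, 5], [-1/2, 1/2, 1], [-4, 5/2, 15/2]].
M = B⁻¹N = [[-5/2, 3/2, 5], [-1/2, 1/2, 1], [-4, 5/2, 15/2]] · [[-4, 25], [36, 17], [-14, 7]] = [[-6, -2], [6, 3], [1, -5]].

M = [[-6, -2], [6, 3], [1, -5]]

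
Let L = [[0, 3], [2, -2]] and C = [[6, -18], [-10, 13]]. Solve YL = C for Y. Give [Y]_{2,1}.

1

L is on the right of Y, so right-multiply by L⁻¹: Y = CL⁻¹.
det L = -6, so L⁻¹ = [[1/3, 1/2], [1/3, 0]].
Y = CL⁻¹ = [[6, -18], [-10, 13]] · [[1/3, 1/2], [1/3, 0]] = [[-4, 3], [1, -5]].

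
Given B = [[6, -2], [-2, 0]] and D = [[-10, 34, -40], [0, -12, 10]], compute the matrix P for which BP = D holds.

B is on the left of P, so left-multiply by B⁻¹: P = B⁻¹D.
B has determinant -4; B⁻¹ = [[0, -1/2], [-1/2, -3/2]].
P = B⁻¹D = [[0, -1/2], [-1/2, -3/2]] · [[-10, 34, -40], [0, -12, 10]] = [[0, 6, -5], [5, 1, 5]].

P = [[0, 6, -5], [5, 1, 5]]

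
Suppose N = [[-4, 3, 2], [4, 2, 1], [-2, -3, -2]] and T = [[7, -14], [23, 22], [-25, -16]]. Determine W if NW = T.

W = [[3, 5], [3, -2], [5, 6]]

N is on the left of W, so left-multiply by N⁻¹: W = N⁻¹T.
det N = 6, so N⁻¹ = [[-1/6, 0, -1/6], [1, 2, 2], [-4/3, -3, -10/3]].
W = N⁻¹T = [[-1/6, 0, -1/6], [1, 2, 2], [-4/3, -3, -10/3]] · [[7, -14], [23, 22], [-25, -16]] = [[3, 5], [3, -2], [5, 6]].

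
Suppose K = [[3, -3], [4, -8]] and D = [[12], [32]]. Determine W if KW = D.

Left-multiplying both sides by K⁻¹ gives W = K⁻¹D.
K has determinant -12; K⁻¹ = [[2/3, -1/4], [1/3, -1/4]].
W = K⁻¹D = [[2/3, -1/4], [1/3, -1/4]] · [[12], [32]] = [[0], [-4]].

W = [[0], [-4]]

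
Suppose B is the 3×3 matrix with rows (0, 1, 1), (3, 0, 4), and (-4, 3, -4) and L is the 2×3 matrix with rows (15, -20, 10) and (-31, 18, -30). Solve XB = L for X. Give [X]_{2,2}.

-5

Right-multiplying both sides by B⁻¹ gives X = LB⁻¹.
B has determinant 5; B⁻¹ = [[-12/5, 7/5, 4/5], [-4/5, 4/5, 3/5], [9/5, -4/5, -3/5]].
X = LB⁻¹ = [[15, -20, 10], [-31, 18, -30]] · [[-12/5, 7/5, 4/5], [-4/5, 4/5, 3/5], [9/5, -4/5, -3/5]] = [[-2, -3, -6], [6, -5, 4]].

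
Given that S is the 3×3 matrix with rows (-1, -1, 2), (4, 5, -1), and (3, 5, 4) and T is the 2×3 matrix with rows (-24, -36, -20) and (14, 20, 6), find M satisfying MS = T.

M = [[-4, -4, -4], [0, 2, 2]]

Right-multiplying both sides by S⁻¹ gives M = TS⁻¹.
det S = 4; the adjugate gives S⁻¹ = [[25/4, 7/2, -9/4], [-19/4, -5/2, 7/4], [5/4, 1/2, -1/4]].
M = TS⁻¹ = [[-24, -36, -20], [14, 20, 6]] · [[25/4, 7/2, -9/4], [-19/4, -5/2, 7/4], [5/4, 1/2, -1/4]] = [[-4, -4, -4], [0, 2, 2]].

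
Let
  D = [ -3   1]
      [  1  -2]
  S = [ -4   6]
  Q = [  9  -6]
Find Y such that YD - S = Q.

YD = Q + S = [[5, 0]].
D is on the right of Y, so right-multiply by D⁻¹: Y = (Q + S)D⁻¹.
D has determinant 5; D⁻¹ = [[-2/5, -1/5], [-1/5, -3/5]].
Y = (Q + S)D⁻¹ = [[-2, -1]].

Y = [[-2, -1]]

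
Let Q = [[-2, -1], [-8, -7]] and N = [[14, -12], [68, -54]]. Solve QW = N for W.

W = [[-5, 5], [-4, 2]]

Left-multiplying both sides by Q⁻¹ gives W = Q⁻¹N.
det Q = 6; the adjugate gives Q⁻¹ = [[-7/6, 1/6], [4/3, -1/3]].
W = Q⁻¹N = [[-7/6, 1/6], [4/3, -1/3]] · [[14, -12], [68, -54]] = [[-5, 5], [-4, 2]].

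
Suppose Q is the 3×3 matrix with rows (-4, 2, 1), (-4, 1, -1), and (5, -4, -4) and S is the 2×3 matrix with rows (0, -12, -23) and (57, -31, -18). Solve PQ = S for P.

P = [[-1, 6, 4], [-3, -5, 5]]

Right-multiplying both sides by Q⁻¹ gives P = SQ⁻¹.
Q has determinant 1; Q⁻¹ = [[-8, 4, -3], [-21, 11, -8], [11, -6, 4]].
P = SQ⁻¹ = [[0, -12, -23], [57, -31, -18]] · [[-8, 4, -3], [-21, 11, -8], [11, -6, 4]] = [[-1, 6, 4], [-3, -5, 5]].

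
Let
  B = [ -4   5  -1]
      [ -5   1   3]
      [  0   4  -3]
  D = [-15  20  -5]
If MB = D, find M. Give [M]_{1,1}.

5

B is on the right of M, so right-multiply by B⁻¹: M = DB⁻¹.
det B = 5, so B⁻¹ = [[-3, 11/5, 16/5], [-3, 12/5, 17/5], [-4, 16/5, 21/5]].
M = DB⁻¹ = [[-15, 20, -5]] · [[-3, 11/5, 16/5], [-3, 12/5, 17/5], [-4, 16/5, 21/5]] = [[5, -1, -1]].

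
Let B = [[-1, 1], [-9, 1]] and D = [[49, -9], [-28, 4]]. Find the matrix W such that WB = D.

W = [[-4, -5], [1, 3]]

B is on the right of W, so right-multiply by B⁻¹: W = DB⁻¹.
det B = 8, so B⁻¹ = [[1/8, -1/8], [9/8, -1/8]].
W = DB⁻¹ = [[49, -9], [-28, 4]] · [[1/8, -1/8], [9/8, -1/8]] = [[-4, -5], [1, 3]].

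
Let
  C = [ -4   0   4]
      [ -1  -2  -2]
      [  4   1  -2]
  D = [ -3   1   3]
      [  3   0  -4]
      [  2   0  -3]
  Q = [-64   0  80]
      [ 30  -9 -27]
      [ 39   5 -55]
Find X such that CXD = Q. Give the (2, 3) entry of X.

X = C⁻¹QD⁻¹ (apply C⁻¹ on the left and D⁻¹ on the right).
C has determinant 4; C⁻¹ = [[3/2, 1, 2], [-5/2, -2, -3], [7/4, 1, 2]].
det D = 1; the adjugate gives D⁻¹ = [[0, 3, -4], [1, 3, -3], [0, 2, -3]].
C⁻¹Q = [[12, 1, -17], [-17, 3, 19], [-4, 1, 3]].
X = (C⁻¹Q)D⁻¹ = [[1, 5, 0], [3, -4, 2], [1, -3, 4]].

2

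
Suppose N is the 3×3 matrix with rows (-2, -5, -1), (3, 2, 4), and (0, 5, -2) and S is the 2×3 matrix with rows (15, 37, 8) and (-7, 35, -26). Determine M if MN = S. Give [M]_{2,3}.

5

N is on the right of M, so right-multiply by N⁻¹: M = SN⁻¹.
det N = 3; the adjugate gives N⁻¹ = [[-8, -5, -6], [2, 4/3, 5/3], [5, 10/3, 11/3]].
M = SN⁻¹ = [[15, 37, 8], [-7, 35, -26]] · [[-8, -5, -6], [2, 4/3, 5/3], [5, 10/3, 11/3]] = [[-6, 1, 1], [-4, -5, 5]].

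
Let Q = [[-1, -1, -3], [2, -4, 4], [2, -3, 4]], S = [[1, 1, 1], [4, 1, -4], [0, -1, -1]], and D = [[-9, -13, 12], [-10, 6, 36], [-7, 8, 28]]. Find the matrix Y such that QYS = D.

Left-multiply by Q⁻¹ and right-multiply by S⁻¹: Y = Q⁻¹DS⁻¹.
det Q = -2; the adjugate gives Q⁻¹ = [[2, -13/2, 8], [0, -1, 1], [-1, 5/2, -3]].
det S = -5, so S⁻¹ = [[1, 0, 1], [-4/5, 1/5, -8/5], [4/5, -1/5, 3/5]].
Q⁻¹D = [[-9, -1, 14], [3, 2, -8], [5, 4, -6]].
Y = (Q⁻¹D)S⁻¹ = [[3, -3, 1], [-5, 2, -5], [-3, 2, -5]].

Y = [[3, -3, 1], [-5, 2, -5], [-3, 2, -5]]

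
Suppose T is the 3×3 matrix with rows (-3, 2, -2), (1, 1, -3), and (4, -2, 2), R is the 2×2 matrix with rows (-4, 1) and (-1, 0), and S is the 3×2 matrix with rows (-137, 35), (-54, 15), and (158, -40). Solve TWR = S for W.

Left-multiply by T⁻¹ and right-multiply by R⁻¹: W = T⁻¹SR⁻¹.
det T = -4, so T⁻¹ = [[1, 0, 1], [7/2, -1/2, 11/4], [3/2, -1/2, 5/4]].
det R = 1; the adjugate gives R⁻¹ = [[0, -1], [1, -4]].
T⁻¹S = [[21, -5], [-18, 5], [19, -5]].
W = (T⁻¹S)R⁻¹ = [[-5, -1], [5, -2], [-5, 1]].

W = [[-5, -1], [5, -2], [-5, 1]]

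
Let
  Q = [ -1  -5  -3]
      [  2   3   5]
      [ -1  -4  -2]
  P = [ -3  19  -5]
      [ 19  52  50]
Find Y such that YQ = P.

Q is on the right of Y, so right-multiply by Q⁻¹: Y = PQ⁻¹.
det Q = 6; the adjugate gives Q⁻¹ = [[7/3, 1/3, -8/3], [-1/6, -1/6, -1/6], [-5/6, 1/6, 7/6]].
Y = PQ⁻¹ = [[-3, 19, -5], [19, 52, 50]] · [[7/3, 1/3, -8/3], [-1/6, -1/6, -1/6], [-5/6, 1/6, 7/6]] = [[-6, -5, -1], [-6, 6, -1]].

Y = [[-6, -5, -1], [-6, 6, -1]]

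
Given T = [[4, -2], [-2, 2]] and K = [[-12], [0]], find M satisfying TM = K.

Since T multiplies M on the left, M = T⁻¹K.
det T = 4, so T⁻¹ = [[1/2, 1/2], [1/2, 1]].
M = T⁻¹K = [[1/2, 1/2], [1/2, 1]] · [[-12], [0]] = [[-6], [-6]].

M = [[-6], [-6]]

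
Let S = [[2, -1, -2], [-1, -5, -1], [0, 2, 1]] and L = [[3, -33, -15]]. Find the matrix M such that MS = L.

S is on the right of M, so right-multiply by S⁻¹: M = LS⁻¹.
det S = -3, so S⁻¹ = [[1, 1, 3], [-1/3, -2/3, -4/3], [2/3, 4/3, 11/3]].
M = LS⁻¹ = [[3, -33, -15]] · [[1, 1, 3], [-1/3, -2/3, -4/3], [2/3, 4/3, 11/3]] = [[4, 5, -2]].

M = [[4, 5, -2]]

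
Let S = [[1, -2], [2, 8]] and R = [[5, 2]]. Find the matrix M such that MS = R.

S is on the right of M, so right-multiply by S⁻¹: M = RS⁻¹.
S has determinant 12; S⁻¹ = [[2/3, 1/6], [-1/6, 1/12]].
M = RS⁻¹ = [[5, 2]] · [[2/3, 1/6], [-1/6, 1/12]] = [[3, 1]].

M = [[3, 1]]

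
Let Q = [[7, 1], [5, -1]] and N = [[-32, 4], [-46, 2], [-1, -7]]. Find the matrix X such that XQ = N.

Q is on the right of X, so right-multiply by Q⁻¹: X = NQ⁻¹.
det Q = -12, so Q⁻¹ = [[1/12, 1/12], [5/12, -7/12]].
X = NQ⁻¹ = [[-32, 4], [-46, 2], [-1, -7]] · [[1/12, 1/12], [5/12, -7/12]] = [[-1, -5], [-3, -5], [-3, 4]].

X = [[-1, -5], [-3, -5], [-3, 4]]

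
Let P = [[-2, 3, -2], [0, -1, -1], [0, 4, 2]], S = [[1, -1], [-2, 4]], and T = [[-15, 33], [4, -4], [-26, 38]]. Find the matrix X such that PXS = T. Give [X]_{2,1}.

X = P⁻¹TS⁻¹ (apply P⁻¹ on the left and S⁻¹ on the right).
det P = -4, so P⁻¹ = [[-1/2, 7/2, 5/4], [0, 1, 1/2], [0, -2, -1/2]].
S has determinant 2; S⁻¹ = [[2, 1/2], [1, 1/2]].
P⁻¹T = [[-11, 17], [-9, 15], [5, -11]].
X = (P⁻¹T)S⁻¹ = [[-5, 3], [-3, 3], [-1, -3]].

-3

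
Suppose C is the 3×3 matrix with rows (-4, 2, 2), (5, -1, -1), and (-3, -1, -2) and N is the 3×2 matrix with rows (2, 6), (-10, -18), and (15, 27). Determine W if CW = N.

Since C multiplies W on the left, W = C⁻¹N.
det C = 6, so C⁻¹ = [[1/6, 1/3, 0], [13/6, 7/3, 1], [-4/3, -5/3, -1]].
W = C⁻¹N = [[1/6, 1/3, 0], [13/6, 7/3, 1], [-4/3, -5/3, -1]] · [[2, 6], [-10, -18], [15, 27]] = [[-3, -5], [-4, -2], [-1, -5]].

W = [[-3, -5], [-4, -2], [-1, -5]]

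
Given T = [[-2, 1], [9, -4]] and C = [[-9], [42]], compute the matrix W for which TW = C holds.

W = [[6], [3]]

Since T multiplies W on the left, W = T⁻¹C.
det T = -1; the adjugate gives T⁻¹ = [[4, 1], [9, 2]].
W = T⁻¹C = [[4, 1], [9, 2]] · [[-9], [42]] = [[6], [3]].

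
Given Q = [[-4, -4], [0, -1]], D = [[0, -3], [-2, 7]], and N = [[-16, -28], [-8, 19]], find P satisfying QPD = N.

P = [[-4, 2], [-3, -4]]

Isolating P: multiply by Q⁻¹ from the left and D⁻¹ from the right, so P = Q⁻¹ND⁻¹.
det Q = 4; the adjugate gives Q⁻¹ = [[-1/4, 1], [0, -1]].
D has determinant -6; D⁻¹ = [[-7/6, -1/2], [-1/3, 0]].
Q⁻¹N = [[-4, 26], [8, -19]].
P = (Q⁻¹N)D⁻¹ = [[-4, 2], [-3, -4]].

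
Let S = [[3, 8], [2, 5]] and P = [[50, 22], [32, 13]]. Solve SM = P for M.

Left-multiplying both sides by S⁻¹ gives M = S⁻¹P.
S has determinant -1; S⁻¹ = [[-5, 8], [2, -3]].
M = S⁻¹P = [[-5, 8], [2, -3]] · [[50, 22], [32, 13]] = [[6, -6], [4, 5]].

M = [[6, -6], [4, 5]]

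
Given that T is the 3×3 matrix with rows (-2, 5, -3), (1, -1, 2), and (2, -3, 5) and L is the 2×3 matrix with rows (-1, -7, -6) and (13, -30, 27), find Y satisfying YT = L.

Y = [[-3, -5, -1], [-4, -5, 5]]

T is on the right of Y, so right-multiply by T⁻¹: Y = LT⁻¹.
T has determinant -4; T⁻¹ = [[-1/4, 4, -7/4], [1/4, 1, -1/4], [1/4, -1, 3/4]].
Y = LT⁻¹ = [[-1, -7, -6], [13, -30, 27]] · [[-1/4, 4, -7/4], [1/4, 1, -1/4], [1/4, -1, 3/4]] = [[-3, -5, -1], [-4, -5, 5]].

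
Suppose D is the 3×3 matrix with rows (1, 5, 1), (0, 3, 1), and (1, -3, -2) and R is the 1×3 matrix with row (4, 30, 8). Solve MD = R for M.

D is on the right of M, so right-multiply by D⁻¹: M = RD⁻¹.
D has determinant -1; D⁻¹ = [[3, -7, -2], [-1, 3, 1], [3, -8, -3]].
M = RD⁻¹ = [[4, 30, 8]] · [[3, -7, -2], [-1, 3, 1], [3, -8, -3]] = [[6, -2, -2]].

M = [[6, -2, -2]]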